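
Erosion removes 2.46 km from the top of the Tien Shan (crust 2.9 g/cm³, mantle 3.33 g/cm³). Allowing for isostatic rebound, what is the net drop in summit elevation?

Rebound u = e ρ_c/ρ_m = 2.46 km × 2.9/3.33 = 2.142 km.
Net surface drop = e − u = 2.46 km − 2.142 km = e (ρ_m − ρ_c)/ρ_m = 0.318 km.

0.318 km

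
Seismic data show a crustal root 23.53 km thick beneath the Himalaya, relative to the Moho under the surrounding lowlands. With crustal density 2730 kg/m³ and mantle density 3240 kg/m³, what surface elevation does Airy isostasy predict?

4.4 km

Isostatic balance requires: ρ_c h = (ρ_m − ρ_c) r.
h = r (ρ_m − ρ_c) / ρ_c = 23.53 km × (3240 − 2730) / 2730 = 4.4 km.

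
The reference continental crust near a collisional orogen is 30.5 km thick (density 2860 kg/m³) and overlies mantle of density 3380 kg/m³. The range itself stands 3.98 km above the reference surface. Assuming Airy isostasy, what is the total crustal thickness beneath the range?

Root depth r = h ρ_c / (ρ_m − ρ_c) = 3.98 km × 2860 / 520 = 21.89 km.
Total thickness = T + h + r = 30.5 km + 3.98 km + 21.89 km = 56.4 km.

56.4 km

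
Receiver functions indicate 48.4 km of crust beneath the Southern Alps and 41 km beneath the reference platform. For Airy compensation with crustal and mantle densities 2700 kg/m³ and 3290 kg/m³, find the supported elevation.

Excess crust Δ = 48.4 km − 41 km = 7.4 km, split between elevation h and root r with h + r = Δ.
Airy balance ρ_c h = (ρ_m − ρ_c) r gives r = h ρ_c/(ρ_m − ρ_c), so h (1 + ρ_c/(ρ_m − ρ_c)) = Δ, i.e. h = Δ (ρ_m − ρ_c)/ρ_m.
h = 7.4 km × 590/3290 = 1.33 km.

1.33 km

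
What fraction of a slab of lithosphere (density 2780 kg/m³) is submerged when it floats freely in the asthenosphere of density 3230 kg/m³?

Submerged fraction = ρ_obj/ρ_fluid = 2780/3230 = 0.861.

0.861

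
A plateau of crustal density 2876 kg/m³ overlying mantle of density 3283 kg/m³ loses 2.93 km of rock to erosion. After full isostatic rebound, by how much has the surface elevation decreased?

0.363 km

Rebound u = e ρ_c/ρ_m = 2.93 km × 2876/3283 = 2.567 km.
Net surface drop = e − u = 2.93 km − 2.567 km = e (ρ_m − ρ_c)/ρ_m = 0.363 km.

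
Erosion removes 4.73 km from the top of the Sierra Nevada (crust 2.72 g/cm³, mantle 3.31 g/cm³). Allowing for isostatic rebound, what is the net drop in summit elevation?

Rebound u = e ρ_c/ρ_m = 4.73 km × 2.72/3.31 = 3.887 km.
Net surface drop = e − u = 4.73 km − 3.887 km = e (ρ_m − ρ_c)/ρ_m = 0.843 km.

0.843 km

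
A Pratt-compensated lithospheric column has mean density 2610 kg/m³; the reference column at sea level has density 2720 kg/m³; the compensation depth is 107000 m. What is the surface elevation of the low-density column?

ρ_ref D = ρ (D + h) → h = D (ρ_ref − ρ)/ρ.
h = 107000 m × (2720 − 2610)/2610 = 4510 m.

4510 m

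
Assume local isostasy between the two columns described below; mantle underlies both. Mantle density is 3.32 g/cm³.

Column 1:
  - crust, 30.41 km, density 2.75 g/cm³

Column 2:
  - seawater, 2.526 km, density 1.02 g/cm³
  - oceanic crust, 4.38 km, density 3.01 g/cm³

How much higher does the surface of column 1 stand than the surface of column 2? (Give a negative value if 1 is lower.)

For any compensation level in the mantle, the mantle terms cancel and isostasy reduces to e = (Σt_1 − Σt_2) − (Σ(ρt)_1 − Σ(ρt)_2) / ρ_m.
Σt_1 = 30.41 km; Σt_2 = 6.906 km; Σ(ρt)_1 = 83.6275; Σ(ρt)_2 = 15.76032 (in km·g/cm³).
e = (30.41 − 6.906) − (83.6275 − 15.76032) / 3.32 = 3.06 km.

3.06 km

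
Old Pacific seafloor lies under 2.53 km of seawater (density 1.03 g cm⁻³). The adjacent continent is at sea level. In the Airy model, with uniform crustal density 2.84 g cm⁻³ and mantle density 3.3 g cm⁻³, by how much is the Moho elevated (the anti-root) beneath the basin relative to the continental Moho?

For local isostatic compensation: replacing crust with seawater at the top is compensated by replacing crust with mantle at the base: d (ρ_c − ρ_w) = a (ρ_m − ρ_c).
a = d (ρ_c − ρ_w)/(ρ_m − ρ_c) = 2.53 km × 1.81/0.46 = 9.96 km.

9.96 km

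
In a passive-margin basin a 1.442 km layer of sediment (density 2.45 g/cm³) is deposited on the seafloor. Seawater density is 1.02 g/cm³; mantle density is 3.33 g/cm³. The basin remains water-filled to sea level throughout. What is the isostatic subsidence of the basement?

Submarine loading: the sediment displaces seawater, and the subsidence is in turn flooded, so s (ρ_m − ρ_w) = t (ρ_sed − ρ_w).
s = 1.442 km × (2.45 − 1.02) / (3.33 − 1.02) = 0.893 km.

0.893 km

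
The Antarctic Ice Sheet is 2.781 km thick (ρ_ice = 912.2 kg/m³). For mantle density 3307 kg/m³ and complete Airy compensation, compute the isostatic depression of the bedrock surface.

0.767 km

Equating mass per unit area of the two columns: the ice load ρ_ice t is balanced by mantle displaced below, ρ_m s.
s = t ρ_ice / ρ_m = 2.781 km × 912.2/3307 = 0.767 km.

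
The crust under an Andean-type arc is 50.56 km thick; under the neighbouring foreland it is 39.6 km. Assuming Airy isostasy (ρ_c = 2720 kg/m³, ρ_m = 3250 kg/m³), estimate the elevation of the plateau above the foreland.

Excess crust Δ = 50.56 km − 39.6 km = 10.96 km, split between elevation h and root r with h + r = Δ.
Airy balance ρ_c h = (ρ_m − ρ_c) r gives r = h ρ_c/(ρ_m − ρ_c), so h (1 + ρ_c/(ρ_m − ρ_c)) = Δ, i.e. h = Δ (ρ_m − ρ_c)/ρ_m.
h = 10.96 km × 530/3250 = 1.79 km.

1.79 km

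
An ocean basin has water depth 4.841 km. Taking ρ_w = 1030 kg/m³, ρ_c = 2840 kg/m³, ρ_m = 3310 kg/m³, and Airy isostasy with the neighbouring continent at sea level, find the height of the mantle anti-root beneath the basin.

In Airy isostatic equilibrium: replacing crust with seawater at the top is compensated by replacing crust with mantle at the base: d (ρ_c − ρ_w) = a (ρ_m − ρ_c).
a = d (ρ_c − ρ_w)/(ρ_m − ρ_c) = 4.841 km × 1810/470 = 18.6 km.

18.6 km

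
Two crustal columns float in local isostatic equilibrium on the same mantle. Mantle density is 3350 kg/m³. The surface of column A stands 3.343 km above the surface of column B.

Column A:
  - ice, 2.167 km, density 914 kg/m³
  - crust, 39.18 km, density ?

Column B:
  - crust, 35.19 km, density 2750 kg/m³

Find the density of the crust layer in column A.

Take the compensation level at the base of the deeper column (depth z_c below the surface of column A) and equate Σ ρ_i t_i down to z_c; mantle fills any gap and the z_c terms cancel.
Column A: 2.167×914 + 39.18×ρ + (z_c − 41.347)×3350
Column B: 3.343×0 + 35.19×2750 + (z_c − 3.343 − 35.19)×3350
The z_c×3350 term appears on both sides and cancels. Collect the known terms of each column as K = Σ(ρt)_known − 3350 × (depth of known layers): K_A = 1980.638 − 3350×41.347 = −136531.812; K_B = 96772.5 − 3350×(3.343 + 35.19) = −32313.05.
Balance: K_A + 39.18×ρ = K_B, so ρ = (K_B − K_A)/39.18 = 104219/39.18 = 2660 kg/m³.

2660 kg/m³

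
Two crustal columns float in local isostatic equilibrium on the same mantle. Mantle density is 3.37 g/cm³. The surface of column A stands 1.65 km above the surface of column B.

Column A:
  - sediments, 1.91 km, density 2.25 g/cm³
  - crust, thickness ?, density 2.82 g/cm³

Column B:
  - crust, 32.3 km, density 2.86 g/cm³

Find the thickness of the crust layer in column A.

36.2 km

Take the compensation level at the base of the deeper column (depth z_c below the surface of column A) and equate Σ ρ_i t_i down to z_c; mantle fills any gap and the z_c terms cancel.
Column A: 1.91×2.25 + x×2.82 + (z_c − 1.91 − x)×3.37
Column B: 1.65×0 + 32.3×2.86 + (z_c − 1.65 − 32.3)×3.37
The z_c×3.37 term appears on both sides and cancels. Collect the known terms of each column as K = Σ(ρt)_known − 3.37 × (depth of known layers): K_A = 4.2975 − 3.37×1.91 = −2.1392; K_B = 92.378 − 3.37×(1.65 + 32.3) = −22.0335.
Balance: K_A − x×(3.37 − 2.82) = K_B, so x = (K_A − K_B)/(3.37 − 2.82) = 19.8943/0.55 = 36.2 km.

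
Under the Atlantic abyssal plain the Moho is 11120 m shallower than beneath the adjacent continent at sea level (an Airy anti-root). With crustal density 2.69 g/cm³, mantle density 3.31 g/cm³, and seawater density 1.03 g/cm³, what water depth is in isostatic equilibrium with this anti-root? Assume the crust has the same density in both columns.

4150 m

Replacing a thickness d of crust by seawater at the top must be balanced by replacing crust with mantle at the base: d (ρ_c − ρ_w) = a (ρ_m − ρ_c).
d = a (ρ_m − ρ_c)/(ρ_c − ρ_w) = 11120 m × 0.62/1.66 = 4150 m.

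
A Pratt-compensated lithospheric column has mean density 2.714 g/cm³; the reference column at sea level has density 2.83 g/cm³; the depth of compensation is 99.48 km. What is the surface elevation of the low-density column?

ρ_ref D = ρ (D + h) → h = D (ρ_ref − ρ)/ρ.
h = 99.48 km × (2.83 − 2.714)/2.714 = 4.25 km.

4.25 km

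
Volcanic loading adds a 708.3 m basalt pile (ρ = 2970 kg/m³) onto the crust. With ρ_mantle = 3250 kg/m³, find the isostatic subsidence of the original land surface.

Subaerial loading: s = t ρ_load / ρ_m.
s = 708.3 m × 2970/3250 = 647 m.

647 m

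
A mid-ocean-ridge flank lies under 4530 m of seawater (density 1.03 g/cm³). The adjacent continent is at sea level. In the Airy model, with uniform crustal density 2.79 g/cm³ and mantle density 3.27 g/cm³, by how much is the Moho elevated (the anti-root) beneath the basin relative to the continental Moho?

16600 m

In Airy isostatic equilibrium: replacing crust with seawater at the top is compensated by replacing crust with mantle at the base: d (ρ_c − ρ_w) = a (ρ_m − ρ_c).
a = d (ρ_c − ρ_w)/(ρ_m − ρ_c) = 4530 m × 1.76/0.48 = 16600 m.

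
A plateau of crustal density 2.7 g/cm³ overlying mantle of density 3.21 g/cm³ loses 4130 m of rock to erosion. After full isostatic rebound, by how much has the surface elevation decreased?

Rebound u = e ρ_c/ρ_m = 4130 m × 2.7/3.21 = 3474 m.
Net surface drop = e − u = 4130 m − 3474 m = e (ρ_m − ρ_c)/ρ_m = 656 m.

656 m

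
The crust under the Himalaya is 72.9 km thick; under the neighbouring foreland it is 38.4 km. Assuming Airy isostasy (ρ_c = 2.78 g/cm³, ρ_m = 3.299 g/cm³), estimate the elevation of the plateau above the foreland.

5.43 km

Excess crust Δ = 72.9 km − 38.4 km = 34.5 km, split between elevation h and root r with h + r = Δ.
Airy balance ρ_c h = (ρ_m − ρ_c) r gives r = h ρ_c/(ρ_m − ρ_c), so h (1 + ρ_c/(ρ_m − ρ_c)) = Δ, i.e. h = Δ (ρ_m − ρ_c)/ρ_m.
h = 34.5 km × 0.519/3.299 = 5.43 km.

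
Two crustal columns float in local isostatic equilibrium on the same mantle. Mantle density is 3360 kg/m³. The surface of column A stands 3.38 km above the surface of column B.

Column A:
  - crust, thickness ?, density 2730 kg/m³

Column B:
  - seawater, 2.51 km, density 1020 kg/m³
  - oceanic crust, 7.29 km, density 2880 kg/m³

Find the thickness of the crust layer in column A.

Take the compensation level at the base of the deeper column (depth z_c below the surface of column A) and equate Σ ρ_i t_i down to z_c; mantle fills any gap and the z_c terms cancel.
Column A: x×2730 + (z_c − 0 − x)×3360
Column B: 3.38×0 + 2.51×1020 + 7.29×2880 + (z_c − 3.38 − 9.8)×3360
The z_c×3360 term appears on both sides and cancels. Collect the known terms of each column as K = Σ(ρt)_known − 3360 × (depth of known layers): K_A = 0 − 3360×0 = 0; K_B = 23555.4 − 3360×(3.38 + 9.8) = −20729.4.
Balance: K_A − x×(3360 − 2730) = K_B, so x = (K_A − K_B)/(3360 − 2730) = 20729.4/630 = 32.9 km.

32.9 km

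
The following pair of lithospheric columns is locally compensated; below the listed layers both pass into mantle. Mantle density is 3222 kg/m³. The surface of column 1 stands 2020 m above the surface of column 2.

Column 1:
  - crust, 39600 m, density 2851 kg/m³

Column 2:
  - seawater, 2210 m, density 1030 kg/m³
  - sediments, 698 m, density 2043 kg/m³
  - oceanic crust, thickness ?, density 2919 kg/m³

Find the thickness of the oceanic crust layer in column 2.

Take the compensation level at the base of the deeper column (depth z_c below the surface of column 1) and equate Σ ρ_i t_i down to z_c; mantle fills any gap and the z_c terms cancel.
Column 1: 39600×2851 + (z_c − 39600)×3222
Column 2: 2020×0 + 2210×1030 + 698×2043 + x×2919 + (z_c − 2020 − 2908 − x)×3222
The z_c×3222 term appears on both sides and cancels. Collect the known terms of each column as K = Σ(ρt)_known − 3222 × (depth of known layers): K_1 = 112899600 − 3222×39600 = −14691600; K_2 = 3702314 − 3222×(2020 + 2908) = −12175702.
Balance: K_1 = K_2 − x×(3222 − 2919), so x = (K_2 − K_1)/(3222 − 2919) = 2515900/303 = 8300 m.

8300 m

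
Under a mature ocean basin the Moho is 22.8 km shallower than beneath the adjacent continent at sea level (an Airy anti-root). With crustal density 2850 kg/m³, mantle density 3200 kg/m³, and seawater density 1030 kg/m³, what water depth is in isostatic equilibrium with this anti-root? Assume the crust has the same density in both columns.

4.38 km

Replacing a thickness d of crust by seawater at the top must be balanced by replacing crust with mantle at the base: d (ρ_c − ρ_w) = a (ρ_m − ρ_c).
d = a (ρ_m − ρ_c)/(ρ_c − ρ_w) = 22.8 km × 350/1820 = 4.38 km.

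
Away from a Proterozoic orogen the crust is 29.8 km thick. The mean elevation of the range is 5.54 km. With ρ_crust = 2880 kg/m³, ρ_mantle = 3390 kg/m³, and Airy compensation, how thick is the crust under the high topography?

Root depth r = h ρ_c / (ρ_m − ρ_c) = 5.54 km × 2880 / 510 = 31.28 km.
Total thickness = T + h + r = 29.8 km + 5.54 km + 31.28 km = 66.6 km.

66.6 km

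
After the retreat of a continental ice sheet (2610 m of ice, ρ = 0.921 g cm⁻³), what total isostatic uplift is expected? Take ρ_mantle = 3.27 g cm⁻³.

735 m

Removing the load lets mantle flow back in; uplift u satisfies ρ_ice t = ρ_m u.
u = t ρ_ice/ρ_m = 2610 m × 0.921/3.27 = 735 m.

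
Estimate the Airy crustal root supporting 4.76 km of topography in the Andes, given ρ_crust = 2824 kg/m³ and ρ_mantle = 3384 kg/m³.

24 km

Equating mass per unit area of the two columns: the weight of the topography is balanced by the buoyancy of the root, ρ_c h = (ρ_m − ρ_c) r.
r = h · ρ_c / (ρ_m − ρ_c) = 4.76 km × 2824 / (3384 − 2824) = 24 km.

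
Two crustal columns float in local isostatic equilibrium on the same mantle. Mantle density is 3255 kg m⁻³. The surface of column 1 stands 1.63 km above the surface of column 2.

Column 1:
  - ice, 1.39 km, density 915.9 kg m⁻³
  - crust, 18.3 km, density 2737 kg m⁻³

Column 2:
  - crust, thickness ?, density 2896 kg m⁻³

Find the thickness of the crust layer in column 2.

Take the compensation level at the base of the deeper column (depth z_c below the surface of column 1) and equate Σ ρ_i t_i down to z_c; mantle fills any gap and the z_c terms cancel.
Column 1: 1.39×915.9 + 18.3×2737 + (z_c − 19.69)×3255
Column 2: 1.63×0 + x×2896 + (z_c − 1.63 − 0 − x)×3255
The z_c×3255 term appears on both sides and cancels. Collect the known terms of each column as K = Σ(ρt)_known − 3255 × (depth of known layers): K_1 = 51360.201 − 3255×19.69 = −12730.749; K_2 = 0 − 3255×(1.63 + 0) = −5305.65.
Balance: K_1 = K_2 − x×(3255 − 2896), so x = (K_2 − K_1)/(3255 − 2896) = 7425.1/359 = 20.7 km.

20.7 km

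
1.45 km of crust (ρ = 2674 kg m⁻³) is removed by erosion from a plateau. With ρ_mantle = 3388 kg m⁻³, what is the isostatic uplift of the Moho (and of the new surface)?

Unloading: uplift u = e ρ_c/ρ_m = 1.45 km × 2674/3388 = 1.14 km.

1.14 km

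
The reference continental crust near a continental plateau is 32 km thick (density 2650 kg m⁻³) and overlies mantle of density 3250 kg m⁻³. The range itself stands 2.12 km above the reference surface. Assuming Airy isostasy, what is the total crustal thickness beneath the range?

43.5 km

Root depth r = h ρ_c / (ρ_m − ρ_c) = 2.12 km × 2650 / 600 = 9.363 km.
Total thickness = T + h + r = 32 km + 2.12 km + 9.363 km = 43.5 km.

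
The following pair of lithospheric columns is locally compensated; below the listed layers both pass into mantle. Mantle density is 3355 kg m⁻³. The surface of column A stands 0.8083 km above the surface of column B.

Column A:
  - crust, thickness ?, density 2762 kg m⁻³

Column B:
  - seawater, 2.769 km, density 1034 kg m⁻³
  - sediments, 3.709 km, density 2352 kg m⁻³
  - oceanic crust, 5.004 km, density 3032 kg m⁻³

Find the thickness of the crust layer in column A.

24.4 km

Take the compensation level at the base of the deeper column (depth z_c below the surface of column A) and equate Σ ρ_i t_i down to z_c; mantle fills any gap and the z_c terms cancel.
Column A: x×2762 + (z_c − 0 − x)×3355
Column B: 0.8083×0 + 2.769×1034 + 3.709×2352 + 5.004×3032 + (z_c − 0.8083 − 11.482)×3355
The z_c×3355 term appears on both sides and cancels. Collect the known terms of each column as K = Σ(ρt)_known − 3355 × (depth of known layers): K_A = 0 − 3355×0 = 0; K_B = 26758.842 − 3355×(0.8083 + 11.482) = −14475.1145.
Balance: K_A − x×(3355 − 2762) = K_B, so x = (K_A − K_B)/(3355 − 2762) = 14475.1/593 = 24.4 km.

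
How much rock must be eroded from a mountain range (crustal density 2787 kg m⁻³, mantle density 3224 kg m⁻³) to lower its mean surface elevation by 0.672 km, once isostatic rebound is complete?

4.96 km

Net drop Δ = e − u = e − e ρ_c/ρ_m = e (ρ_m − ρ_c)/ρ_m.
e = Δ ρ_m/(ρ_m − ρ_c) = 0.672 km × 3224/437 = 4.96 km.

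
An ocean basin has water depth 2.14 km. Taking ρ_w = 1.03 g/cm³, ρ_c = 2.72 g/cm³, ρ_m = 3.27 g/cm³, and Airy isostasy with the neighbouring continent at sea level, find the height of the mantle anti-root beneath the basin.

Isostatic balance requires: replacing crust with seawater at the top is compensated by replacing crust with mantle at the base: d (ρ_c − ρ_w) = a (ρ_m − ρ_c).
a = d (ρ_c − ρ_w)/(ρ_m − ρ_c) = 2.14 km × 1.69/0.55 = 6.58 km.

6.58 km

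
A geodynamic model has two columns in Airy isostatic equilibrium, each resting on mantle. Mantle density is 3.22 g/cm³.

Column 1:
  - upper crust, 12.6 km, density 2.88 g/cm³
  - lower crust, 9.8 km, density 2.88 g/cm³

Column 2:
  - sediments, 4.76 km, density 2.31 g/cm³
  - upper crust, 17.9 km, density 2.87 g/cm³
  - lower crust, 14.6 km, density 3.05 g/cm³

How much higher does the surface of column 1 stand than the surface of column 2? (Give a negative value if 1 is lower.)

For any compensation level in the mantle, the mantle terms cancel and isostasy reduces to e = (Σt_1 − Σt_2) − (Σ(ρt)_1 − Σ(ρt)_2) / ρ_m.
Σt_1 = 22.4 km; Σt_2 = 37.26 km; Σ(ρt)_1 = 64.512; Σ(ρt)_2 = 106.8986 (in km·g/cm³).
e = (22.4 − 37.26) − (64.512 − 106.8986) / 3.22 = −1.7 km.

−1.7 km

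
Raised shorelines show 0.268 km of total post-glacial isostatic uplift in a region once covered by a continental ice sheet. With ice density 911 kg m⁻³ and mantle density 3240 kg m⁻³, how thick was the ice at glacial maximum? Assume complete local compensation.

u = t ρ_ice/ρ_m → t = u ρ_m/ρ_ice = 0.268 km × 3240/911 = 0.953 km.

0.953 km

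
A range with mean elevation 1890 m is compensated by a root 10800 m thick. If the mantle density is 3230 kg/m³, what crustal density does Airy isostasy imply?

ρ_c h = (ρ_m − ρ_c) r → ρ_c (h + r) = ρ_m r → ρ_c = ρ_m r / (h + r).
ρ_c = 3230 × 10800 m / (1890 m + 10800 m) = 2750 kg/m³.

2750 kg/m³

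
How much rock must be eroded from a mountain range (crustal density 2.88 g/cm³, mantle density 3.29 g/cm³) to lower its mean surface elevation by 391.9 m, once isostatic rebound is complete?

Net drop Δ = e − u = e − e ρ_c/ρ_m = e (ρ_m − ρ_c)/ρ_m.
e = Δ ρ_m/(ρ_m − ρ_c) = 391.9 m × 3.29/0.41 = 3140 m.

3140 m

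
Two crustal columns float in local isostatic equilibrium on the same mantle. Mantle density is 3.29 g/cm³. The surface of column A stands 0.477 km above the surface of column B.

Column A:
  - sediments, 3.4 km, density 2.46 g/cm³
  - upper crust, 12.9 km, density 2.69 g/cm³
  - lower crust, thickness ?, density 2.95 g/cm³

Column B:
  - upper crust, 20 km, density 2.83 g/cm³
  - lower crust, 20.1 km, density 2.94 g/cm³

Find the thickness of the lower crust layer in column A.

Take the compensation level at the base of the deeper column (depth z_c below the surface of column A) and equate Σ ρ_i t_i down to z_c; mantle fills any gap and the z_c terms cancel.
Column A: 3.4×2.46 + 12.9×2.69 + x×2.95 + (z_c − 16.3 − x)×3.29
Column B: 0.477×0 + 20×2.83 + 20.1×2.94 + (z_c − 0.477 − 40.1)×3.29
The z_c×3.29 term appears on both sides and cancels. Collect the known terms of each column as K = Σ(ρt)_known − 3.29 × (depth of known layers): K_A = 43.065 − 3.29×16.3 = −10.562; K_B = 115.694 − 3.29×(0.477 + 40.1) = −17.80433.
Balance: K_A − x×(3.29 − 2.95) = K_B, so x = (K_A − K_B)/(3.29 − 2.95) = 7.24233/0.34 = 21.3 km.

21.3 km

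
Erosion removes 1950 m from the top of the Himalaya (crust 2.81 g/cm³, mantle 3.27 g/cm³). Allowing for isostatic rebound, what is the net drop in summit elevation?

274 m

Rebound u = e ρ_c/ρ_m = 1950 m × 2.81/3.27 = 1676 m.
Net surface drop = e − u = 1950 m − 1676 m = e (ρ_m − ρ_c)/ρ_m = 274 m.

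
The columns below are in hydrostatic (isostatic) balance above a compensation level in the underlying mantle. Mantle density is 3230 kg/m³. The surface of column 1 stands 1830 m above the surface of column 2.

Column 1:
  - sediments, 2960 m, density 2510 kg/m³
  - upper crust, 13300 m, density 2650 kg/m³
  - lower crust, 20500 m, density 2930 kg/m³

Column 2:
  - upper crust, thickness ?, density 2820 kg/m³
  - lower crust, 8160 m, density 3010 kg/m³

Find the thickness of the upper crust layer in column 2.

Take the compensation level at the base of the deeper column (depth z_c below the surface of column 1) and equate Σ ρ_i t_i down to z_c; mantle fills any gap and the z_c terms cancel.
Column 1: 2960×2510 + 13300×2650 + 20500×2930 + (z_c − 36760)×3230
Column 2: 1830×0 + x×2820 + 8160×3010 + (z_c − 1830 − 8160 − x)×3230
The z_c×3230 term appears on both sides and cancels. Collect the known terms of each column as K = Σ(ρt)_known − 3230 × (depth of known layers): K_1 = 102739600 − 3230×36760 = −15995200; K_2 = 24561600 − 3230×(1830 + 8160) = −7706100.
Balance: K_1 = K_2 − x×(3230 − 2820), so x = (K_2 − K_1)/(3230 − 2820) = 8289100/410 = 20200 m.

20200 m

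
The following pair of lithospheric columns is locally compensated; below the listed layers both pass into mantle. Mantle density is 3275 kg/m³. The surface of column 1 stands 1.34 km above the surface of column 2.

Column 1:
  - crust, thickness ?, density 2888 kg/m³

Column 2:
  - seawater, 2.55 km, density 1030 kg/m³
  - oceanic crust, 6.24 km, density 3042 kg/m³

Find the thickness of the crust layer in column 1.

29.9 km

Take the compensation level at the base of the deeper column (depth z_c below the surface of column 1) and equate Σ ρ_i t_i down to z_c; mantle fills any gap and the z_c terms cancel.
Column 1: x×2888 + (z_c − 0 − x)×3275
Column 2: 1.34×0 + 2.55×1030 + 6.24×3042 + (z_c − 1.34 − 8.79)×3275
The z_c×3275 term appears on both sides and cancels. Collect the known terms of each column as K = Σ(ρt)_known − 3275 × (depth of known layers): K_1 = 0 − 3275×0 = 0; K_2 = 21608.58 − 3275×(1.34 + 8.79) = −11567.17.
Balance: K_1 − x×(3275 − 2888) = K_2, so x = (K_1 − K_2)/(3275 − 2888) = 11567.2/387 = 29.9 km.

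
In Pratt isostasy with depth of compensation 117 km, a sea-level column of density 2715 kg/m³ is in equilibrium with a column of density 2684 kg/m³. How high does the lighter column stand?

1.35 km

ρ_ref D = ρ (D + h) → h = D (ρ_ref − ρ)/ρ.
h = 117 km × (2715 − 2684)/2684 = 1.35 km.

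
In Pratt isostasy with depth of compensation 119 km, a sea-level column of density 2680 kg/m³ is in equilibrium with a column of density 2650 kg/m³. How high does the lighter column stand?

ρ_ref D = ρ (D + h) → h = D (ρ_ref − ρ)/ρ.
h = 119 km × (2680 − 2650)/2650 = 1.35 km.

1.35 km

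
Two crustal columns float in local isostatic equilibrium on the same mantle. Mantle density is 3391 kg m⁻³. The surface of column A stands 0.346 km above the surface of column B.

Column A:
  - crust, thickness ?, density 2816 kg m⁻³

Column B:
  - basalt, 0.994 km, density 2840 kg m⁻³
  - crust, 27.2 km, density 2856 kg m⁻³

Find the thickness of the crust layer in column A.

Take the compensation level at the base of the deeper column (depth z_c below the surface of column A) and equate Σ ρ_i t_i down to z_c; mantle fills any gap and the z_c terms cancel.
Column A: x×2816 + (z_c − 0 − x)×3391
Column B: 0.346×0 + 0.994×2840 + 27.2×2856 + (z_c − 0.346 − 28.194)×3391
The z_c×3391 term appears on both sides and cancels. Collect the known terms of each column as K = Σ(ρt)_known − 3391 × (depth of known layers): K_A = 0 − 3391×0 = 0; K_B = 80506.16 − 3391×(0.346 + 28.194) = −16272.98.
Balance: K_A − x×(3391 − 2816) = K_B, so x = (K_A − K_B)/(3391 − 2816) = 16273/575 = 28.3 km.

28.3 km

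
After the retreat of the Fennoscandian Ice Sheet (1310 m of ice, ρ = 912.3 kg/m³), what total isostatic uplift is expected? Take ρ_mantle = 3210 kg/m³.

Removing the load lets mantle flow back in; uplift u satisfies ρ_ice t = ρ_m u.
u = t ρ_ice/ρ_m = 1310 m × 912.3/3210 = 372 m.

372 m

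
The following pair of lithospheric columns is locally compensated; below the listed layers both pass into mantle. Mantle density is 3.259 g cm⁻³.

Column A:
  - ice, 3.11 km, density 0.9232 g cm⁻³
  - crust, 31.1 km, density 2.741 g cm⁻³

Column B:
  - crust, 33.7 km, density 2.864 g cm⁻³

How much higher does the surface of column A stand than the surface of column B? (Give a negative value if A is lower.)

3.09 km

For any compensation level in the mantle, the mantle terms cancel and isostasy reduces to e = (Σt_A − Σt_B) − (Σ(ρt)_A − Σ(ρt)_B) / ρ_m.
Σt_A = 34.21 km; Σt_B = 33.7 km; Σ(ρt)_A = 88.116252; Σ(ρt)_B = 96.5168 (in km·g cm⁻³).
e = (34.21 − 33.7) − (88.116252 − 96.5168) / 3.259 = 3.09 km.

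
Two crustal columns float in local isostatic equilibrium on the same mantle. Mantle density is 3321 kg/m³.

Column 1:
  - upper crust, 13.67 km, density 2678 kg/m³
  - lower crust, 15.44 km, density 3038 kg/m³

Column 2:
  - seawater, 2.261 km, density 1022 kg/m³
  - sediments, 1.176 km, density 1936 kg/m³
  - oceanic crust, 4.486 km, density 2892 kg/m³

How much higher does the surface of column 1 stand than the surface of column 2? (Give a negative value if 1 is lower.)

For any compensation level in the mantle, the mantle terms cancel and isostasy reduces to e = (Σt_1 − Σt_2) − (Σ(ρt)_1 − Σ(ρt)_2) / ρ_m.
Σt_1 = 29.11 km; Σt_2 = 7.923 km; Σ(ρt)_1 = 83514.98; Σ(ρt)_2 = 17560.99 (in km·kg/m³).
e = (29.11 − 7.923) − (83514.98 − 17560.99) / 3321 = 1.33 km.

1.33 km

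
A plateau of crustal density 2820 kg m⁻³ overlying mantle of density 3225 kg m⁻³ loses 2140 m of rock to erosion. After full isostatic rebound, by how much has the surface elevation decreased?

Rebound u = e ρ_c/ρ_m = 2140 m × 2820/3225 = 1871 m.
Net surface drop = e − u = 2140 m − 1871 m = e (ρ_m − ρ_c)/ρ_m = 269 m.

269 m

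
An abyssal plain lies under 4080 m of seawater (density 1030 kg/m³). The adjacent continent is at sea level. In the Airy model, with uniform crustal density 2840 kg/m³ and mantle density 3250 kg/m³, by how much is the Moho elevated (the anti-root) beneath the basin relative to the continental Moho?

18000 m

Equating mass per unit area of the two columns: replacing crust with seawater at the top is compensated by replacing crust with mantle at the base: d (ρ_c − ρ_w) = a (ρ_m − ρ_c).
a = d (ρ_c − ρ_w)/(ρ_m − ρ_c) = 4080 m × 1810/410 = 18000 m.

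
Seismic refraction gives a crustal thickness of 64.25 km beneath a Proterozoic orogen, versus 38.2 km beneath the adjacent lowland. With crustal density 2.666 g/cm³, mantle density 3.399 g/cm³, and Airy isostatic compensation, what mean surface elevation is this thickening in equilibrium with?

Excess crust Δ = 64.25 km − 38.2 km = 26.05 km, split between elevation h and root r with h + r = Δ.
Airy balance ρ_c h = (ρ_m − ρ_c) r gives r = h ρ_c/(ρ_m − ρ_c), so h (1 + ρ_c/(ρ_m − ρ_c)) = Δ, i.e. h = Δ (ρ_m − ρ_c)/ρ_m.
h = 26.05 km × 0.733/3.399 = 5.62 km.

5.62 km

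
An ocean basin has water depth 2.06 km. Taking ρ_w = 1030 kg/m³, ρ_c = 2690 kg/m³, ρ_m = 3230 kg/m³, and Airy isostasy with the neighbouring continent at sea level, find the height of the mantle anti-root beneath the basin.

For local isostatic compensation: replacing crust with seawater at the top is compensated by replacing crust with mantle at the base: d (ρ_c − ρ_w) = a (ρ_m − ρ_c).
a = d (ρ_c − ρ_w)/(ρ_m − ρ_c) = 2.06 km × 1660/540 = 6.33 km.

6.33 km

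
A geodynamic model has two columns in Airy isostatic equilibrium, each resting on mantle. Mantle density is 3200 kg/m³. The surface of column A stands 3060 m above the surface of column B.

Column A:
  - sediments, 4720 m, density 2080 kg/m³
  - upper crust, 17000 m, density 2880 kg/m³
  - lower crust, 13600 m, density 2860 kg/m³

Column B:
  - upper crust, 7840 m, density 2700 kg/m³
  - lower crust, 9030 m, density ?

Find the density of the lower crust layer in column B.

3020 kg/m³

Take the compensation level at the base of the deeper column (depth z_c below the surface of column A) and equate Σ ρ_i t_i down to z_c; mantle fills any gap and the z_c terms cancel.
Column A: 4720×2080 + 17000×2880 + 13600×2860 + (z_c − 35320)×3200
Column B: 3060×0 + 7840×2700 + 9030×ρ + (z_c − 3060 − 16870)×3200
The z_c×3200 term appears on both sides and cancels. Collect the known terms of each column as K = Σ(ρt)_known − 3200 × (depth of known layers): K_A = 97673600 − 3200×35320 = −15350400; K_B = 21168000 − 3200×(3060 + 16870) = −42608000.
Balance: K_A = K_B + 9030×ρ, so ρ = (K_A − K_B)/9030 = 27257600/9030 = 3020 kg/m³.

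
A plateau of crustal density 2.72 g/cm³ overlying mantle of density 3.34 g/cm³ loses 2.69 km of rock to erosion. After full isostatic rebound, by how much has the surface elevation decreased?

Rebound u = e ρ_c/ρ_m = 2.69 km × 2.72/3.34 = 2.191 km.
Net surface drop = e − u = 2.69 km − 2.191 km = e (ρ_m − ρ_c)/ρ_m = 0.499 km.

0.499 km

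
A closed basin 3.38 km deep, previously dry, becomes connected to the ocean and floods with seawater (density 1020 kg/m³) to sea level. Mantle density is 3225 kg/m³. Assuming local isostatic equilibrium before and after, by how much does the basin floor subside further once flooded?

1.56 km

After flooding the water column is d + s deep. Its weight must equal the weight of mantle displaced by the extra subsidence s: (d + s) ρ_w = s ρ_m.
s = d ρ_w / (ρ_m − ρ_w) = 3.38 km × 1020/(3225 − 1020) = 1.56 km.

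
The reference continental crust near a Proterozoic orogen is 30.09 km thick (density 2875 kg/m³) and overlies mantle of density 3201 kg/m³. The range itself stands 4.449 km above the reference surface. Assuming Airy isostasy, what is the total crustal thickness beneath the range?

73.8 km

Root depth r = h ρ_c / (ρ_m − ρ_c) = 4.449 km × 2875 / 326 = 39.24 km.
Total thickness = T + h + r = 30.09 km + 4.449 km + 39.24 km = 73.8 km.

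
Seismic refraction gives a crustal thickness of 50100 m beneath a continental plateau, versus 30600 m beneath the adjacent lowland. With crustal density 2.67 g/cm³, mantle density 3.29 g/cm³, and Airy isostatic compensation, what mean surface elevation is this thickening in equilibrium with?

3670 m

Excess crust Δ = 50100 m − 30600 m = 19500 m, split between elevation h and root r with h + r = Δ.
Airy balance ρ_c h = (ρ_m − ρ_c) r gives r = h ρ_c/(ρ_m − ρ_c), so h (1 + ρ_c/(ρ_m − ρ_c)) = Δ, i.e. h = Δ (ρ_m − ρ_c)/ρ_m.
h = 19500 m × 0.62/3.29 = 3670 m.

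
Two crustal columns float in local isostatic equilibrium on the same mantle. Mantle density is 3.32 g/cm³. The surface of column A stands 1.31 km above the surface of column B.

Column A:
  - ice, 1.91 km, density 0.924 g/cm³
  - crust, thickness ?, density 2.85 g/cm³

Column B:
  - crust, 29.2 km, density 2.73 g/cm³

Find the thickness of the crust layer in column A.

36.2 km

Take the compensation level at the base of the deeper column (depth z_c below the surface of column A) and equate Σ ρ_i t_i down to z_c; mantle fills any gap and the z_c terms cancel.
Column A: 1.91×0.924 + x×2.85 + (z_c − 1.91 − x)×3.32
Column B: 1.31×0 + 29.2×2.73 + (z_c − 1.31 − 29.2)×3.32
The z_c×3.32 term appears on both sides and cancels. Collect the known terms of each column as K = Σ(ρt)_known − 3.32 × (depth of known layers): K_A = 1.76484 − 3.32×1.91 = −4.57636; K_B = 79.716 − 3.32×(1.31 + 29.2) = −21.5772.
Balance: K_A − x×(3.32 − 2.85) = K_B, so x = (K_A − K_B)/(3.32 − 2.85) = 17.0008/0.47 = 36.2 km.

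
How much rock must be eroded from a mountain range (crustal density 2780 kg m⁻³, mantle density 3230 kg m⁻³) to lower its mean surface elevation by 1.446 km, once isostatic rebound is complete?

10.4 km

Net drop Δ = e − u = e − e ρ_c/ρ_m = e (ρ_m − ρ_c)/ρ_m.
e = Δ ρ_m/(ρ_m − ρ_c) = 1.446 km × 3230/450 = 10.4 km.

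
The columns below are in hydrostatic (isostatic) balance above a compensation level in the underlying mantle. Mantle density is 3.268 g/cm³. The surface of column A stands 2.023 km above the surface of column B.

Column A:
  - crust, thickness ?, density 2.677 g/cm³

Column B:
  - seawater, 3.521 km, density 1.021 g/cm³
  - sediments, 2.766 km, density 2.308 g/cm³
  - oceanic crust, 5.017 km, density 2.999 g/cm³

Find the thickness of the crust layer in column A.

31.3 km

Take the compensation level at the base of the deeper column (depth z_c below the surface of column A) and equate Σ ρ_i t_i down to z_c; mantle fills any gap and the z_c terms cancel.
Column A: x×2.677 + (z_c − 0 − x)×3.268
Column B: 2.023×0 + 3.521×1.021 + 2.766×2.308 + 5.017×2.999 + (z_c − 2.023 − 11.304)×3.268
The z_c×3.268 term appears on both sides and cancels. Collect the known terms of each column as K = Σ(ρt)_known − 3.268 × (depth of known layers): K_A = 0 − 3.268×0 = 0; K_B = 25.024852 − 3.268×(2.023 + 11.304) = −18.527784.
Balance: K_A − x×(3.268 − 2.677) = K_B, so x = (K_A − K_B)/(3.268 − 2.677) = 18.5278/0.591 = 31.3 km.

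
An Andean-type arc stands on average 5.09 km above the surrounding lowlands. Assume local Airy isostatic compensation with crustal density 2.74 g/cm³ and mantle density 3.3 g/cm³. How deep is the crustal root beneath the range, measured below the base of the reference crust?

24.9 km

By Archimedes' principle applied to the lithosphere: the weight of the topography is balanced by the buoyancy of the root, ρ_c h = (ρ_m − ρ_c) r.
r = h · ρ_c / (ρ_m − ρ_c) = 5.09 km × 2.74 / (3.3 − 2.74) = 24.9 km.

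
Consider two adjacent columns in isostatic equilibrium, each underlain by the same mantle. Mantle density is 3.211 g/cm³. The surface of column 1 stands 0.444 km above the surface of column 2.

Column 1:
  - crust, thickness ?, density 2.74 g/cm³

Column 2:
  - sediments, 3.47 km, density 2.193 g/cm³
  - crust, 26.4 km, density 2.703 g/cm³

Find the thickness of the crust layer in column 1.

Take the compensation level at the base of the deeper column (depth z_c below the surface of column 1) and equate Σ ρ_i t_i down to z_c; mantle fills any gap and the z_c terms cancel.
Column 1: x×2.74 + (z_c − 0 − x)×3.211
Column 2: 0.444×0 + 3.47×2.193 + 26.4×2.703 + (z_c − 0.444 − 29.87)×3.211
The z_c×3.211 term appears on both sides and cancels. Collect the known terms of each column as K = Σ(ρt)_known − 3.211 × (depth of known layers): K_1 = 0 − 3.211×0 = 0; K_2 = 78.96891 − 3.211×(0.444 + 29.87) = −18.369344.
Balance: K_1 − x×(3.211 − 2.74) = K_2, so x = (K_1 − K_2)/(3.211 − 2.74) = 18.3693/0.471 = 39 km.

39 km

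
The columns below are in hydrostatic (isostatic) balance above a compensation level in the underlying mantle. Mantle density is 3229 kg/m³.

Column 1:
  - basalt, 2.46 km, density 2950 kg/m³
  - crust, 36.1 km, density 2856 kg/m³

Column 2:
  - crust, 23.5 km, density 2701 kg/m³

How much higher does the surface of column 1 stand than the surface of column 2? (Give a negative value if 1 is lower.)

For any compensation level in the mantle, the mantle terms cancel and isostasy reduces to e = (Σt_1 − Σt_2) − (Σ(ρt)_1 − Σ(ρt)_2) / ρ_m.
Σt_1 = 38.56 km; Σt_2 = 23.5 km; Σ(ρt)_1 = 110358.6; Σ(ρt)_2 = 63473.5 (in km·kg/m³).
e = (38.56 − 23.5) − (110358.6 − 63473.5) / 3229 = 0.54 km.

0.54 km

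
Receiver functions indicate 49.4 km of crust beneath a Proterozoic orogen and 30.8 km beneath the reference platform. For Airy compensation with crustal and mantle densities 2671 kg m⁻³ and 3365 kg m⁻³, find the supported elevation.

3.84 km

Excess crust Δ = 49.4 km − 30.8 km = 18.6 km, split between elevation h and root r with h + r = Δ.
Airy balance ρ_c h = (ρ_m − ρ_c) r gives r = h ρ_c/(ρ_m − ρ_c), so h (1 + ρ_c/(ρ_m − ρ_c)) = Δ, i.e. h = Δ (ρ_m − ρ_c)/ρ_m.
h = 18.6 km × 694/3365 = 3.84 km.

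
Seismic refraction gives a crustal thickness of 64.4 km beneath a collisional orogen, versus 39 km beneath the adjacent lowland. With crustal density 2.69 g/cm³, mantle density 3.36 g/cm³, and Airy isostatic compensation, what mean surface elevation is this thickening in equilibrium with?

Excess crust Δ = 64.4 km − 39 km = 25.4 km, split between elevation h and root r with h + r = Δ.
Airy balance ρ_c h = (ρ_m − ρ_c) r gives r = h ρ_c/(ρ_m − ρ_c), so h (1 + ρ_c/(ρ_m − ρ_c)) = Δ, i.e. h = Δ (ρ_m − ρ_c)/ρ_m.
h = 25.4 km × 0.67/3.36 = 5.06 km.

5.06 km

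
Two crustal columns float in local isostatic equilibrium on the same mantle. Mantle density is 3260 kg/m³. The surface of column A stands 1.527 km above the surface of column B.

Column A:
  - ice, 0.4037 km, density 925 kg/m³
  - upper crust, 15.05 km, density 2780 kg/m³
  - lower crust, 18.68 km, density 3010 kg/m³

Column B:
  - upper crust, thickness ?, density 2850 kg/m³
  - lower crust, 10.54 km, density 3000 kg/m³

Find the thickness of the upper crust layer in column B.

12.5 km

Take the compensation level at the base of the deeper column (depth z_c below the surface of column A) and equate Σ ρ_i t_i down to z_c; mantle fills any gap and the z_c terms cancel.
Column A: 0.4037×925 + 15.05×2780 + 18.68×3010 + (z_c − 34.1337)×3260
Column B: 1.527×0 + x×2850 + 10.54×3000 + (z_c − 1.527 − 10.54 − x)×3260
The z_c×3260 term appears on both sides and cancels. Collect the known terms of each column as K = Σ(ρt)_known − 3260 × (depth of known layers): K_A = 98439.2225 − 3260×34.1337 = −12836.6395; K_B = 31620 − 3260×(1.527 + 10.54) = −7718.42.
Balance: K_A = K_B − x×(3260 − 2850), so x = (K_B − K_A)/(3260 − 2850) = 5118.22/410 = 12.5 km.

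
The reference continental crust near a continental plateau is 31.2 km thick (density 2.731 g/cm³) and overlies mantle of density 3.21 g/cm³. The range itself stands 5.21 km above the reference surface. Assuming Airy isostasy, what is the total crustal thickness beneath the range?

66.1 km

Root depth r = h ρ_c / (ρ_m − ρ_c) = 5.21 km × 2.731 / 0.479 = 29.7 km.
Total thickness = T + h + r = 31.2 km + 5.21 km + 29.7 km = 66.1 km.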